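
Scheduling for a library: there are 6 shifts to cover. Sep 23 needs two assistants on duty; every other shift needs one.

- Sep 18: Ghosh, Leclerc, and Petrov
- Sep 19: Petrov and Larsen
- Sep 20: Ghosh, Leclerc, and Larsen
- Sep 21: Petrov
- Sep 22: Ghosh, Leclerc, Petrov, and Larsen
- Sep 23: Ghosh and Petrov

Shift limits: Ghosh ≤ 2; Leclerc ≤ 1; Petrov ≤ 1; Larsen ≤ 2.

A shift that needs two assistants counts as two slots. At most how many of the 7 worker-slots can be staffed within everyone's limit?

Total capacity across all assistants is 2+1+1+2 = 6, and 7 slots are needed, so at most 6 can be filled.
An assignment achieving 6: Sep 18→Ghosh, Sep 19→Larsen, Sep 20→Leclerc, Sep 21→Petrov, Sep 22→Larsen, Sep 23→Ghosh.
Loads: Ghosh 2/2, Leclerc 1/1, Petrov 1/1, Larsen 2/2.

6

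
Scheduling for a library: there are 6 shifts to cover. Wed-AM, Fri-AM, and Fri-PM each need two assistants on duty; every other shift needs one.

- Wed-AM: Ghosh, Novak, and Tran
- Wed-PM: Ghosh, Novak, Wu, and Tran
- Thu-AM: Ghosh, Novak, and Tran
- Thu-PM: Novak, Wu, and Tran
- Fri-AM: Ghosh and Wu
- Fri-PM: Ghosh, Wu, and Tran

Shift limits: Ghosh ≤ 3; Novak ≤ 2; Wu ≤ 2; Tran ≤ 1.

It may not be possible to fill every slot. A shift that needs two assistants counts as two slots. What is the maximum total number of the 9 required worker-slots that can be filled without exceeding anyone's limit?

8

Total capacity across all assistants is 3+2+2+1 = 8, and 9 slots are needed, so at most 8 can be filled.
An assignment achieving 8: Wed-AM→Ghosh+Novak, Thu-AM→Ghosh, Thu-PM→Novak, Fri-AM→Ghosh+Wu, Fri-PM→Wu+Tran.
Loads: Ghosh 3/3, Novak 2/2, Wu 2/2, Tran 1/1.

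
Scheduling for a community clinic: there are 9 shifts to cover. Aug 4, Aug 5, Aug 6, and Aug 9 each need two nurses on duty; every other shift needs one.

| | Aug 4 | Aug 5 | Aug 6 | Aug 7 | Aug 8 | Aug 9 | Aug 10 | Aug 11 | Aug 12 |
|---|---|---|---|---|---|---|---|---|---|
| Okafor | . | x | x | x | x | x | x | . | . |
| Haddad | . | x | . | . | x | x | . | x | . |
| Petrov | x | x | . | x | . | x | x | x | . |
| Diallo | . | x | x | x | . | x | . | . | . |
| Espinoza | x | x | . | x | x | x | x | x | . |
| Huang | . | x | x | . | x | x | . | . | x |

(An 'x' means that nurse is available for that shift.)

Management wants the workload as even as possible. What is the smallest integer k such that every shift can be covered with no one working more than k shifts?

With 6 nurses and 13 worker-slots to fill, someone must work at least ⌈13/6⌉ = 3 shifts, so k ≥ 3.
k = 3 works: Aug 4→Petrov+Espinoza, Aug 5→Haddad+Petrov, Aug 6→Okafor+Diallo, Aug 7→Okafor, Aug 8→Haddad, Aug 9→Petrov+Diallo, Aug 10→Okafor, Aug 11→Haddad, Aug 12→Huang.
Loads: Okafor 3, Haddad 3, Petrov 3, Diallo 2, Espinoza 1, Huang 1 — all ≤ 3.

3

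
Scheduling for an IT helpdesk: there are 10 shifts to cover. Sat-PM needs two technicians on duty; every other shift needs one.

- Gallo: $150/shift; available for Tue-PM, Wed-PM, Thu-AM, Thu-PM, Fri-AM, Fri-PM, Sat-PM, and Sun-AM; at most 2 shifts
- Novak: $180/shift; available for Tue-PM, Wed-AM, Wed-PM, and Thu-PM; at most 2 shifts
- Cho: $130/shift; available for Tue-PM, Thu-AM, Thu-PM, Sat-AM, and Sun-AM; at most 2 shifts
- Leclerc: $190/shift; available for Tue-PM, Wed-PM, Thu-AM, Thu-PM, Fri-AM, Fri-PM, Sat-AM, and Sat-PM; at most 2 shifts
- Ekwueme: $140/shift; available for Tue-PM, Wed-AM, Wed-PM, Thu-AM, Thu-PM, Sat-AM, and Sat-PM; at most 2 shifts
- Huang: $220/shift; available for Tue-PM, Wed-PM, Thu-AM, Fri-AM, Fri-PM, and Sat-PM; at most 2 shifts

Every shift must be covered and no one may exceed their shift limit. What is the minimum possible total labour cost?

$1800

Picking the cheapest available technician for each shift independently would cost $1520, but that ignores the shift limits.
An optimal schedule: Tue-PM→Ekwueme, Wed-AM→Novak, Wed-PM→Novak, Thu-AM→Cho, Thu-PM→Leclerc, Fri-AM→Gallo, Fri-PM→Leclerc, Sat-AM→Cho, Sat-PM→Ekwueme+Huang, Sun-AM→Gallo.
Total: 140 + 180 + 180 + 130 + 190 + 150 + 190 + 130 + 140 + 220 + 150 = $1800.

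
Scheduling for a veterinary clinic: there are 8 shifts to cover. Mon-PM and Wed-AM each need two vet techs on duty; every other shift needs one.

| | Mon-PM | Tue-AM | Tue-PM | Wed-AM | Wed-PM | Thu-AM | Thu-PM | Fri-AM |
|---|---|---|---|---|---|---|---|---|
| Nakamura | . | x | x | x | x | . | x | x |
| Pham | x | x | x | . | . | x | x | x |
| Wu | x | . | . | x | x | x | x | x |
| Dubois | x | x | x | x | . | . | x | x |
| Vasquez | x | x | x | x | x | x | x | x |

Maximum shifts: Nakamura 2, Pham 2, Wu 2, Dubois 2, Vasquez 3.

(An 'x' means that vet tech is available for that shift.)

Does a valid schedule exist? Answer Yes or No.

One valid schedule: Mon-PM→Dubois+Vasquez, Tue-AM→Nakamura, Tue-PM→Pham, Wed-AM→Dubois+Vasquez, Wed-PM→Nakamura, Thu-AM→Pham, Thu-PM→Wu, Fri-AM→Wu.
Loads: Nakamura 2/2, Pham 2/2, Wu 2/2, Dubois 2/2, Vasquez 2/3 — all within limits.

Yes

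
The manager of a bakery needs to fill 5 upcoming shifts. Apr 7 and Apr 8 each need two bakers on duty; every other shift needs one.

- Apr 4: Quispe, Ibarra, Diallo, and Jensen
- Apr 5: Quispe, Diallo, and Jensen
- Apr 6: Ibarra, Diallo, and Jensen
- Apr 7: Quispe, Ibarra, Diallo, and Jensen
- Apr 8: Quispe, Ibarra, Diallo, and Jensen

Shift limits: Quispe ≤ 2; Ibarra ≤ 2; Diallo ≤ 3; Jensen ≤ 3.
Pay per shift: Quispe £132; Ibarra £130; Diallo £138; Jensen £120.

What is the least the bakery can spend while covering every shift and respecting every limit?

Picking the cheapest available baker for each shift independently would cost £860, but that ignores the shift limits.
An optimal schedule: Apr 4→Jensen, Apr 5→Jensen, Apr 6→Jensen, Apr 7→Ibarra+Quispe, Apr 8→Ibarra+Quispe.
Total: 120 + 120 + 120 + 130 + 132 + 130 + 132 = £884.

£884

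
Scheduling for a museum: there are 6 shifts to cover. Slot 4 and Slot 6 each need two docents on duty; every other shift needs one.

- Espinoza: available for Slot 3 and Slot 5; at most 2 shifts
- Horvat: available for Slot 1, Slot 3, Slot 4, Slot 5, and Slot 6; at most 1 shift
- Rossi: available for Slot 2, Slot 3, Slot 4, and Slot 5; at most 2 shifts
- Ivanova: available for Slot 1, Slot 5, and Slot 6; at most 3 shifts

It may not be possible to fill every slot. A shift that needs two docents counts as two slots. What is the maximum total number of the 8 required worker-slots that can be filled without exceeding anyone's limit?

Total capacity across all docents is 2+1+2+3 = 8, and 8 slots are needed, so at most 8 can be filled.
Shifts {Slot 4, Slot 6} need 4 slots but only Horvat, Rossi, and Ivanova are available for them, supplying at most 3 — so at least 1 slot must go unfilled.
An assignment achieving 7: Slot 1→Ivanova, Slot 2→Rossi, Slot 3→Espinoza, Slot 4→Horvat+Rossi, Slot 5→Espinoza, Slot 6→Ivanova.
Loads: Espinoza 2/2, Horvat 1/1, Rossi 2/2, Ivanova 2/3.

7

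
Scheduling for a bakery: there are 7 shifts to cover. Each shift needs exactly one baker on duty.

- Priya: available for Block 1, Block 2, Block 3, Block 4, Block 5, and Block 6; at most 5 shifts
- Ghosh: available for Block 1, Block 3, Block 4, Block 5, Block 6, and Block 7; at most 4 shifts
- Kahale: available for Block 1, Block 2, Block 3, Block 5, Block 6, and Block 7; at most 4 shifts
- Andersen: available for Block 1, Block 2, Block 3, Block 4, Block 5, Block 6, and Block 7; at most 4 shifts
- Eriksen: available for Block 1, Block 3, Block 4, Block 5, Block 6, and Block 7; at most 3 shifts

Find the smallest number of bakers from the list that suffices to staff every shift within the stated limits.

7 slots to fill and no one can take more than 5, so at least ⌈7/5⌉ = 2 bakers are needed.
Priya and Ghosh alone can cover everything: Block 1→Priya, Block 2→Priya, Block 3→Priya, Block 4→Priya, Block 5→Priya, Block 6→Ghosh, Block 7→Ghosh.

2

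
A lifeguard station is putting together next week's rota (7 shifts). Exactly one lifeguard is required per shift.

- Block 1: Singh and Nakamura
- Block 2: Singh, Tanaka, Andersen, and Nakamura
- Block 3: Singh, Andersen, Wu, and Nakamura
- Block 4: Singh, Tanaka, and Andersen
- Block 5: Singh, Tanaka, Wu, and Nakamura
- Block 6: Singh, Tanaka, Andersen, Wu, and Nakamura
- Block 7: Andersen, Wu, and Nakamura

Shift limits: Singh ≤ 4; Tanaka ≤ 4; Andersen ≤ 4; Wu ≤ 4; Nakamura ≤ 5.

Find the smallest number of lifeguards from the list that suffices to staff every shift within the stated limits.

7 slots to fill and no one can take more than 5, so at least ⌈7/5⌉ = 2 lifeguards are needed.
Singh and Andersen alone can cover everything: Block 1→Singh, Block 2→Singh, Block 3→Singh, Block 4→Andersen, Block 5→Singh, Block 6→Andersen, Block 7→Andersen.

2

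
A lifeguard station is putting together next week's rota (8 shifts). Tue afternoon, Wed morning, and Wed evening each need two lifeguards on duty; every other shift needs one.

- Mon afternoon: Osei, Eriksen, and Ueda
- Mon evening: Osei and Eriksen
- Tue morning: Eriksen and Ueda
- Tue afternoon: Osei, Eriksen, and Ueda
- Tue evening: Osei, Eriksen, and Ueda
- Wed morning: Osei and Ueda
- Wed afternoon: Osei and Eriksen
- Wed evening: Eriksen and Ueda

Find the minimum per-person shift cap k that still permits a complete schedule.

With 3 lifeguards and 11 worker-slots to fill, someone must work at least ⌈11/3⌉ = 4 shifts, so k ≥ 4.
k = 4 works: Mon afternoon→Osei, Mon evening→Osei, Tue morning→Eriksen, Tue afternoon→Eriksen+Ueda, Tue evening→Eriksen, Wed morning→Osei+Ueda, Wed afternoon→Osei, Wed evening→Eriksen+Ueda.
Loads: Osei 4, Eriksen 4, Ueda 3 — all ≤ 4.

4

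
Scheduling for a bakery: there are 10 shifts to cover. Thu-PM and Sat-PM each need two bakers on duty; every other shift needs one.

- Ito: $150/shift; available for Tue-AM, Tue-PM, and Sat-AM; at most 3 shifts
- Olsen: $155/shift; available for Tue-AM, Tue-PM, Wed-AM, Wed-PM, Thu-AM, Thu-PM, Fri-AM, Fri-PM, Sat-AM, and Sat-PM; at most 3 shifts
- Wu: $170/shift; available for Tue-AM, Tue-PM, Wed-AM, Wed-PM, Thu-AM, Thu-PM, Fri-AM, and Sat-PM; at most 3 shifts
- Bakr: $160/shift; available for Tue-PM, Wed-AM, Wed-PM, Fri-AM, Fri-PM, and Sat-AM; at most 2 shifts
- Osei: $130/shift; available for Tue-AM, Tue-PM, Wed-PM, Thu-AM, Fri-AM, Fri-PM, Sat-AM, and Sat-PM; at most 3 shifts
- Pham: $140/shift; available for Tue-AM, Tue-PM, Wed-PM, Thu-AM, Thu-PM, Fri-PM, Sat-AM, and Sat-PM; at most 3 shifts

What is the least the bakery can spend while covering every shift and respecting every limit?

$1725

Picking the cheapest available baker for each shift independently would cost $1630, but that ignores the shift limits.
An optimal schedule: Tue-AM→Ito, Tue-PM→Ito, Wed-AM→Olsen, Wed-PM→Pham, Thu-AM→Osei, Thu-PM→Pham+Olsen, Fri-AM→Osei, Fri-PM→Osei, Sat-AM→Ito, Sat-PM→Pham+Olsen.
Total: 150 + 150 + 155 + 140 + 130 + 140 + 155 + 130 + 130 + 150 + 140 + 155 = $1725.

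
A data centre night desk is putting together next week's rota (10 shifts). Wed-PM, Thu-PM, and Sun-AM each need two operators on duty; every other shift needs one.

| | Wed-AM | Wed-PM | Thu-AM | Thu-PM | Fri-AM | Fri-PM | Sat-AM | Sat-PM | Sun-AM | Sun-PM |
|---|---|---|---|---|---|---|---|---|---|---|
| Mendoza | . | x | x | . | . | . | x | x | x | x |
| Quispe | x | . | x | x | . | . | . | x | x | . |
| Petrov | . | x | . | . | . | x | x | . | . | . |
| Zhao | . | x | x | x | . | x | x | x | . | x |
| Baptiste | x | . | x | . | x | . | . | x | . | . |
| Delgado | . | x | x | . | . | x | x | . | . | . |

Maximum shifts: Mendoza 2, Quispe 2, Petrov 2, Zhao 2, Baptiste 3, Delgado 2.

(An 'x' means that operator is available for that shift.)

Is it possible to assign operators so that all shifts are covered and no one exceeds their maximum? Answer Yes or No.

Thu-PM can only be covered by Quispe and Zhao, so that assignment is forced.
Fri-AM can only be covered by Baptiste, so that assignment is forced.
Sun-AM can only be covered by Mendoza and Quispe, so that assignment is forced.
One valid schedule: Wed-AM→Baptiste, Wed-PM→Zhao+Delgado, Thu-AM→Delgado, Thu-PM→Quispe+Zhao, Fri-AM→Baptiste, Fri-PM→Petrov, Sat-AM→Petrov, Sat-PM→Baptiste, Sun-AM→Mendoza+Quispe, Sun-PM→Mendoza.
Loads: Mendoza 2/2, Quispe 2/2, Petrov 2/2, Zhao 2/2, Baptiste 3/3, Delgado 2/2 — all within limits.

Yes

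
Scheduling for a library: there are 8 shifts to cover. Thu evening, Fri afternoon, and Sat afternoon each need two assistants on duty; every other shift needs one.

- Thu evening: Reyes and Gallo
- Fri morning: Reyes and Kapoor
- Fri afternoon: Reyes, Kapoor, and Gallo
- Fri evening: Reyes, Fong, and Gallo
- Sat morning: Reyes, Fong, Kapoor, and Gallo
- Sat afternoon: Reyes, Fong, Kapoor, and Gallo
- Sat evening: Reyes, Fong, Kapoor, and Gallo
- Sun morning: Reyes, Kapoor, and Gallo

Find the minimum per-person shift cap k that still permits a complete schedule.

With 4 assistants and 11 worker-slots to fill, someone must work at least ⌈11/4⌉ = 3 shifts, so k ≥ 3.
k = 3 works: Thu evening→Reyes+Gallo, Fri morning→Reyes, Fri afternoon→Reyes+Kapoor, Fri evening→Fong, Sat morning→Fong, Sat afternoon→Kapoor+Gallo, Sat evening→Fong, Sun morning→Kapoor.
Loads: Reyes 3, Fong 3, Kapoor 3, Gallo 2 — all ≤ 3.

3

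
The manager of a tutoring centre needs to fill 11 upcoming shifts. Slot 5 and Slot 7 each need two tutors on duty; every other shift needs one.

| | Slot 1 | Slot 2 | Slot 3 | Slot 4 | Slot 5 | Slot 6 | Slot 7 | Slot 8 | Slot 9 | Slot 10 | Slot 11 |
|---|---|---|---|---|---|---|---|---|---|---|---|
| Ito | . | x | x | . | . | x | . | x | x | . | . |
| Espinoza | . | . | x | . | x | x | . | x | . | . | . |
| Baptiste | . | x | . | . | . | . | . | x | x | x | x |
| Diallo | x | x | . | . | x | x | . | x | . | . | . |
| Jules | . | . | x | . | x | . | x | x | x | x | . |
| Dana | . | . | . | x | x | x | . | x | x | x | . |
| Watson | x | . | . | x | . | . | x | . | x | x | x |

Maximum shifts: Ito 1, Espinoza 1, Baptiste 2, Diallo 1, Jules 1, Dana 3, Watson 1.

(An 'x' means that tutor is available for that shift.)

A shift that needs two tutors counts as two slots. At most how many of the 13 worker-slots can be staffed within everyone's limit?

10

Total capacity across all tutors is 1+1+2+1+1+3+1 = 10, and 13 slots are needed, so at most 10 can be filled.
An assignment achieving 10: Slot 1→Diallo, Slot 2→Ito, Slot 3→Espinoza, Slot 4→Dana, Slot 5→Dana, Slot 6→Dana, Slot 7→Jules+Watson, Slot 10→Baptiste, Slot 11→Baptiste.
Loads: Ito 1/1, Espinoza 1/1, Baptiste 2/2, Diallo 1/1, Jules 1/1, Dana 3/3, Watson 1/1.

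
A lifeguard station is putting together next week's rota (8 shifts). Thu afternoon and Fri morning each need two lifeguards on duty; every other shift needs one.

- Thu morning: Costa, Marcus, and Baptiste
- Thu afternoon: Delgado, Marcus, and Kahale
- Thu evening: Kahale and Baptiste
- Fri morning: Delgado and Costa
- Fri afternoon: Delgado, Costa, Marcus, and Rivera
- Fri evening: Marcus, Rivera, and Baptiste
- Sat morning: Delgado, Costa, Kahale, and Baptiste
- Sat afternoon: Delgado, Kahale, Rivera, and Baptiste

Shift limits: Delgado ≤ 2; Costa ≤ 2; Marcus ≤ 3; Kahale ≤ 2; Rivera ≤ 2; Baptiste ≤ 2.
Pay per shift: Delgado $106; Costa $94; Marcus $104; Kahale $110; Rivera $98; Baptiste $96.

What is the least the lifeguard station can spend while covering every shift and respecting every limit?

$996

Fri morning can only be covered by Delgado and Costa, so that assignment is forced.
Picking the cheapest available lifeguard for each shift independently would cost $980, but that ignores the shift limits.
An optimal schedule: Thu morning→Costa, Thu afternoon→Marcus+Delgado, Thu evening→Baptiste, Fri morning→Costa+Delgado, Fri afternoon→Marcus, Fri evening→Rivera, Sat morning→Baptiste, Sat afternoon→Rivera.
Total: 94 + 104 + 106 + 96 + 94 + 106 + 104 + 98 + 96 + 98 = $996.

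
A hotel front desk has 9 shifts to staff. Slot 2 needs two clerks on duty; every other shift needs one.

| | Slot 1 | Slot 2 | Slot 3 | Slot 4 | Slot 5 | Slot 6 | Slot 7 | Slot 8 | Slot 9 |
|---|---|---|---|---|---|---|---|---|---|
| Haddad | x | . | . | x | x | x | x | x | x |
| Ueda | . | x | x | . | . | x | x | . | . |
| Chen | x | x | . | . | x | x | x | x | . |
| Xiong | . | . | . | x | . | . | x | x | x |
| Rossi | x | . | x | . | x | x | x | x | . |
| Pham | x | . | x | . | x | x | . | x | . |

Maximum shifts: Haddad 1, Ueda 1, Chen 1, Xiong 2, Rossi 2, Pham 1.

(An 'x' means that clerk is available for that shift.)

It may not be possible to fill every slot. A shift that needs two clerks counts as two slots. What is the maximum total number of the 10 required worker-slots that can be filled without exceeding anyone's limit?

Total capacity across all clerks is 1+1+1+2+2+1 = 8, and 10 slots are needed, so at most 8 can be filled.
An assignment achieving 8: Slot 1→Rossi, Slot 2→Ueda+Chen, Slot 3→Rossi, Slot 4→Haddad, Slot 5→Pham, Slot 7→Xiong, Slot 9→Xiong.
Loads: Haddad 1/1, Ueda 1/1, Chen 1/1, Xiong 2/2, Rossi 2/2, Pham 1/1.

8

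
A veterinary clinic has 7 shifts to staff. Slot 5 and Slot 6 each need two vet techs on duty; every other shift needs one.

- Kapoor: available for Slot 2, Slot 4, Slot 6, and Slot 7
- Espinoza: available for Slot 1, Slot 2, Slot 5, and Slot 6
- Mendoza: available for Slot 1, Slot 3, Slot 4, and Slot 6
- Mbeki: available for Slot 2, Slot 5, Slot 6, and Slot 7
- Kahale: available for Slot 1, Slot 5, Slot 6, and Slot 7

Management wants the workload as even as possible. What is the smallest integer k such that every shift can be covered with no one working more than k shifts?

2

With 5 vet techs and 9 worker-slots to fill, someone must work at least ⌈9/5⌉ = 2 shifts, so k ≥ 2.
k = 2 works: Slot 1→Espinoza, Slot 2→Kapoor, Slot 3→Mendoza, Slot 4→Kapoor, Slot 5→Espinoza+Mbeki, Slot 6→Mendoza+Kahale, Slot 7→Mbeki.
Loads: Kapoor 2, Espinoza 2, Mendoza 2, Mbeki 2, Kahale 1 — all ≤ 2.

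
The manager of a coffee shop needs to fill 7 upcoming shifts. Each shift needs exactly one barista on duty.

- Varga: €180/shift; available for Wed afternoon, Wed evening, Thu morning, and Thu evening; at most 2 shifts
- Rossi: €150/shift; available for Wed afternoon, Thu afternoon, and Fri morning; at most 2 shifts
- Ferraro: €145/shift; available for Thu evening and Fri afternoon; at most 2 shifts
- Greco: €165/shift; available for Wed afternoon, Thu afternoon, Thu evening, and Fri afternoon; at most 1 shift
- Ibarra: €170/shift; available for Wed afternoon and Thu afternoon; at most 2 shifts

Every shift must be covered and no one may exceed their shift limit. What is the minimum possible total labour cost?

Wed evening can only be covered by Varga, so that assignment is forced.
Thu morning can only be covered by Varga, so that assignment is forced.
Fri morning can only be covered by Rossi, so that assignment is forced.
Picking the cheapest available barista for each shift independently would cost €1100, but that ignores the shift limits.
An optimal schedule: Wed afternoon→Greco, Wed evening→Varga, Thu morning→Varga, Thu afternoon→Rossi, Thu evening→Ferraro, Fri morning→Rossi, Fri afternoon→Ferraro.
Total: 165 + 180 + 180 + 150 + 145 + 150 + 145 = €1115.

€1115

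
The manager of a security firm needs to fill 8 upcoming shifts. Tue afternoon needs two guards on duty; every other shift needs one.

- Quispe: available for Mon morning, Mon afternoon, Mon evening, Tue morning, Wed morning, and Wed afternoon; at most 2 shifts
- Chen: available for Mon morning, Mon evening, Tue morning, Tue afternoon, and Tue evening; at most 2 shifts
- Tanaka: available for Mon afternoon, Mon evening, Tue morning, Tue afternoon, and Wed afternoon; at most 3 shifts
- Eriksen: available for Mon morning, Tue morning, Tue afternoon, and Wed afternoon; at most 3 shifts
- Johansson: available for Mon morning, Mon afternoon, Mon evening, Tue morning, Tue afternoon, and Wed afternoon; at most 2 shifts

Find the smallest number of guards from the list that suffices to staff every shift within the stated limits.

4

9 slots to fill and no one can take more than 3, so at least ⌈9/3⌉ = 3 guards are needed.
Any 3 guards together have capacity at most 3+3+2 = 8 < 9 slots, so 3 can never suffice.
Quispe, Chen, Tanaka, and Eriksen alone can cover everything: Mon morning→Chen, Mon afternoon→Quispe, Mon evening→Tanaka, Tue morning→Eriksen, Tue afternoon→Tanaka+Eriksen, Tue evening→Chen, Wed morning→Quispe, Wed afternoon→Tanaka.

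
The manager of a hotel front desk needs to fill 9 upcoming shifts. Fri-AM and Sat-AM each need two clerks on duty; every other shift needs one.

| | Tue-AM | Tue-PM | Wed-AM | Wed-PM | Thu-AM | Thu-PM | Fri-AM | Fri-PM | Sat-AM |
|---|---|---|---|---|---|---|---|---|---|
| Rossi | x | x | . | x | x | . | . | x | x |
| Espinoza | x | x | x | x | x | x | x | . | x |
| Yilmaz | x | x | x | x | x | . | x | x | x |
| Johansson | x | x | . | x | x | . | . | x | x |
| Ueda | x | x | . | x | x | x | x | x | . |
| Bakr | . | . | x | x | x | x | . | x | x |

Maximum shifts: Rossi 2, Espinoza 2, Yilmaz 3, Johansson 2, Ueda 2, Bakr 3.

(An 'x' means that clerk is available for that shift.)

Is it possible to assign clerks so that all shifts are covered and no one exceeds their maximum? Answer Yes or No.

One valid schedule: Tue-AM→Rossi, Tue-PM→Rossi, Wed-AM→Espinoza, Wed-PM→Yilmaz, Thu-AM→Johansson, Thu-PM→Espinoza, Fri-AM→Yilmaz+Ueda, Fri-PM→Yilmaz, Sat-AM→Johansson+Bakr.
Loads: Rossi 2/2, Espinoza 2/2, Yilmaz 3/3, Johansson 2/2, Ueda 1/2, Bakr 1/3 — all within limits.

Yes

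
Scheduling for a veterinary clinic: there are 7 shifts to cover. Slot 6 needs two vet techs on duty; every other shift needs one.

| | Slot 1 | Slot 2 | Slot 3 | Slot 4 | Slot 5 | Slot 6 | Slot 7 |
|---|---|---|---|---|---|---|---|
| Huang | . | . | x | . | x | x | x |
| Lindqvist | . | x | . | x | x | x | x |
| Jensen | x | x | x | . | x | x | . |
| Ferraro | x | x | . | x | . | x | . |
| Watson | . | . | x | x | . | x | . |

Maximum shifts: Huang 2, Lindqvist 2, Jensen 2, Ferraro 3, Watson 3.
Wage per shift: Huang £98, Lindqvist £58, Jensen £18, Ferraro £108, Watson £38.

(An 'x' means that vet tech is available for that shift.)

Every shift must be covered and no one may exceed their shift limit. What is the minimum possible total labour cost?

£364

Picking the cheapest available vet tech for each shift independently would cost £224, but that ignores the shift limits.
An optimal schedule: Slot 1→Jensen, Slot 2→Jensen, Slot 3→Watson, Slot 4→Watson, Slot 5→Lindqvist, Slot 6→Watson+Huang, Slot 7→Lindqvist.
Total: 18 + 18 + 38 + 38 + 58 + 38 + 98 + 58 = £364.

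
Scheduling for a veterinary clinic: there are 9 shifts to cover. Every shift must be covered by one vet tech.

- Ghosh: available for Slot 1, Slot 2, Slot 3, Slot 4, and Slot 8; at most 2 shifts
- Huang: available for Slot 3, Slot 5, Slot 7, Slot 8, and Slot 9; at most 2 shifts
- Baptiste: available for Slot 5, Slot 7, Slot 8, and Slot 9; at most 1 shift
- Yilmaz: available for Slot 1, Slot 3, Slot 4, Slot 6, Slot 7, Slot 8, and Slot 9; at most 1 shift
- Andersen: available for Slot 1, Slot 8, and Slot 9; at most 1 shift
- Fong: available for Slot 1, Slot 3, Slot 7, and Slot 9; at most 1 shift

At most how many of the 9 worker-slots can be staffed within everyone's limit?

8

Total capacity across all vet techs is 2+2+1+1+1+1 = 8, and 9 slots are needed, so at most 8 can be filled.
An assignment achieving 8: Slot 1→Andersen, Slot 2→Ghosh, Slot 3→Huang, Slot 4→Ghosh, Slot 5→Huang, Slot 6→Yilmaz, Slot 7→Baptiste, Slot 9→Fong.
Loads: Ghosh 2/2, Huang 2/2, Baptiste 1/1, Yilmaz 1/1, Andersen 1/1, Fong 1/1.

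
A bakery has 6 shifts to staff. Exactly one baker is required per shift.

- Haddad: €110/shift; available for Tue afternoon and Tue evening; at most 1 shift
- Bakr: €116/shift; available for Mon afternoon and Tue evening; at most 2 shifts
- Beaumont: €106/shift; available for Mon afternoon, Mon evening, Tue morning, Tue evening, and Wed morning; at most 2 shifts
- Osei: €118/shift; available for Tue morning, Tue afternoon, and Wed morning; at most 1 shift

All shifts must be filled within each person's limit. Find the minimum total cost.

Mon evening can only be covered by Beaumont, so that assignment is forced.
Picking the cheapest available baker for each shift independently would cost €640, but that ignores the shift limits.
An optimal schedule: Mon afternoon→Bakr, Mon evening→Beaumont, Tue morning→Beaumont, Tue afternoon→Haddad, Tue evening→Bakr, Wed morning→Osei.
Total: 116 + 106 + 106 + 110 + 116 + 118 = €672.

€672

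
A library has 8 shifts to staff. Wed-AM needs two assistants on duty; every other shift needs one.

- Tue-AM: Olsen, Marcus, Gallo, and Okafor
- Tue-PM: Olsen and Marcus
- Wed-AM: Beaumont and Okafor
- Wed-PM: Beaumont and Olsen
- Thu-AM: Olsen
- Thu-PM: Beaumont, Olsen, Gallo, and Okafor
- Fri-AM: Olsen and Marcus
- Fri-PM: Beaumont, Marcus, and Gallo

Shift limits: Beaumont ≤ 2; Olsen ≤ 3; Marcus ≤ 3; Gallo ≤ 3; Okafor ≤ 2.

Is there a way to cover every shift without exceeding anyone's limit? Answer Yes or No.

Wed-AM can only be covered by Beaumont and Okafor, so that assignment is forced.
Thu-AM can only be covered by Olsen, so that assignment is forced.
One valid schedule: Tue-AM→Marcus, Tue-PM→Olsen, Wed-AM→Beaumont+Okafor, Wed-PM→Beaumont, Thu-AM→Olsen, Thu-PM→Gallo, Fri-AM→Olsen, Fri-PM→Marcus.
Loads: Beaumont 2/2, Olsen 3/3, Marcus 2/3, Gallo 1/3, Okafor 1/2 — all within limits.

Yes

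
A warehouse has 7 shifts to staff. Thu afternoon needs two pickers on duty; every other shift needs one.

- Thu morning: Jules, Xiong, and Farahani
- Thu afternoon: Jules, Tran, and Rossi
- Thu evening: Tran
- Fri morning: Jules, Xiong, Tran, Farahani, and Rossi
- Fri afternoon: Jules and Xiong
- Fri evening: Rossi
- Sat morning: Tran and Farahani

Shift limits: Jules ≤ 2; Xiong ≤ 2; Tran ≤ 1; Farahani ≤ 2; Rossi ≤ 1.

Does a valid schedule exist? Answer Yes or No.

Total capacity is 8 and 8 slots are needed, so capacity alone doesn't rule it out.
Shifts {Thu afternoon, Thu evening, Fri evening} need 4 worker-slots in total, but the pickers available for any of those shifts (Jules, Tran, and Rossi) can supply at most 3 among them. So no valid schedule exists.

No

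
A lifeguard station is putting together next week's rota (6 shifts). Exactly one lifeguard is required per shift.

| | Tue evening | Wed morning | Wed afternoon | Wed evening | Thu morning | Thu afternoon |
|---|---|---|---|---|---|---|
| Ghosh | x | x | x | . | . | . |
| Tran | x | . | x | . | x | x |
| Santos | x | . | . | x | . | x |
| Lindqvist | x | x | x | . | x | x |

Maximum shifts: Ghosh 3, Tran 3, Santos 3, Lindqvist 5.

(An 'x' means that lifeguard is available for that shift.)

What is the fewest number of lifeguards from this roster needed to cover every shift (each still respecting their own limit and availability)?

6 slots to fill and no one can take more than 5, so at least ⌈6/5⌉ = 2 lifeguards are needed.
Santos and Lindqvist alone can cover everything: Tue evening→Santos, Wed morning→Lindqvist, Wed afternoon→Lindqvist, Wed evening→Santos, Thu morning→Lindqvist, Thu afternoon→Santos.

2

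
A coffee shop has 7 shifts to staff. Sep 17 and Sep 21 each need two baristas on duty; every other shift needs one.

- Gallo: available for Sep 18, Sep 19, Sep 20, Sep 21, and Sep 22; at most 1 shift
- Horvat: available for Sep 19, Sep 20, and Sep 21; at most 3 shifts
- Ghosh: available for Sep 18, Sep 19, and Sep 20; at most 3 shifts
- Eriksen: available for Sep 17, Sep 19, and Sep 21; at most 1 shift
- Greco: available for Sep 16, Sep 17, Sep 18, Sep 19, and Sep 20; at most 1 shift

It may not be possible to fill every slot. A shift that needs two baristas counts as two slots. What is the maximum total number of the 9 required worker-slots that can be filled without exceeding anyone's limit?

Total capacity across all baristas is 1+3+3+1+1 = 9, and 9 slots are needed, so at most 9 can be filled.
Shifts {Sep 16, Sep 17} need 3 slots but only Eriksen and Greco are available for them, supplying at most 2 — so at least 1 slot must go unfilled.
An assignment achieving 7: Sep 16→Greco, Sep 17→Eriksen, Sep 18→Ghosh, Sep 19→Horvat, Sep 20→Horvat, Sep 21→Horvat, Sep 22→Gallo.
Loads: Gallo 1/1, Horvat 3/3, Ghosh 1/3, Eriksen 1/1, Greco 1/1.

7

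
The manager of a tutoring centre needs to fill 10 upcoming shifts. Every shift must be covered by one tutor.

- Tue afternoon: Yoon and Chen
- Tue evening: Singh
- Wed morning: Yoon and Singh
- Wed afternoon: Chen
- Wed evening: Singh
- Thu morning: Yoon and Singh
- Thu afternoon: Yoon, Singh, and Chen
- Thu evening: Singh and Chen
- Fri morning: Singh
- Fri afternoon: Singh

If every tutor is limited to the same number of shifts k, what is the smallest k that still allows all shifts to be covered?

4

With 3 tutors and 10 worker-slots to fill, someone must work at least ⌈10/3⌉ = 4 shifts, so k ≥ 4.
k = 4 works: Tue afternoon→Yoon, Tue evening→Singh, Wed morning→Yoon, Wed afternoon→Chen, Wed evening→Singh, Thu morning→Yoon, Thu afternoon→Yoon, Thu evening→Chen, Fri morning→Singh, Fri afternoon→Singh.
Loads: Yoon 4, Singh 4, Chen 2 — all ≤ 4.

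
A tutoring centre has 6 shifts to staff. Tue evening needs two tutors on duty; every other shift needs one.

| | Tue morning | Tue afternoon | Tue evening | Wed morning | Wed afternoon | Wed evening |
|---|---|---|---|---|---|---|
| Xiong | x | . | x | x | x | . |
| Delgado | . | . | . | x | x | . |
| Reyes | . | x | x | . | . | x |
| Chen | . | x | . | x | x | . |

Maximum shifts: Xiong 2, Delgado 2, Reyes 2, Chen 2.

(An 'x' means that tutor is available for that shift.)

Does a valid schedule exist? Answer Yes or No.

Tue morning can only be covered by Xiong, so that assignment is forced.
Tue evening can only be covered by Xiong and Reyes, so that assignment is forced.
Wed evening can only be covered by Reyes, so that assignment is forced.
One valid schedule: Tue morning→Xiong, Tue afternoon→Chen, Tue evening→Xiong+Reyes, Wed morning→Delgado, Wed afternoon→Delgado, Wed evening→Reyes.
Loads: Xiong 2/2, Delgado 2/2, Reyes 2/2, Chen 1/2 — all within limits.

Yes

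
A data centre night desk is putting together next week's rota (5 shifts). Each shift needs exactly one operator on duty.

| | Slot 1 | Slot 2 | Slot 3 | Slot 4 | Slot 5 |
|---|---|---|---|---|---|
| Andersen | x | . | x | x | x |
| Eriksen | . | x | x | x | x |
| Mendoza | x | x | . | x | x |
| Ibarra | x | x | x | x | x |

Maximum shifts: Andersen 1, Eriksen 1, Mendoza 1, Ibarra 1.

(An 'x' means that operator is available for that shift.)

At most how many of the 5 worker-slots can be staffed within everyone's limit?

Total capacity across all operators is 1+1+1+1 = 4, and 5 slots are needed, so at most 4 can be filled.
An assignment achieving 4: Slot 1→Andersen, Slot 2→Eriksen, Slot 3→Ibarra, Slot 4→Mendoza.
Loads: Andersen 1/1, Eriksen 1/1, Mendoza 1/1, Ibarra 1/1.

4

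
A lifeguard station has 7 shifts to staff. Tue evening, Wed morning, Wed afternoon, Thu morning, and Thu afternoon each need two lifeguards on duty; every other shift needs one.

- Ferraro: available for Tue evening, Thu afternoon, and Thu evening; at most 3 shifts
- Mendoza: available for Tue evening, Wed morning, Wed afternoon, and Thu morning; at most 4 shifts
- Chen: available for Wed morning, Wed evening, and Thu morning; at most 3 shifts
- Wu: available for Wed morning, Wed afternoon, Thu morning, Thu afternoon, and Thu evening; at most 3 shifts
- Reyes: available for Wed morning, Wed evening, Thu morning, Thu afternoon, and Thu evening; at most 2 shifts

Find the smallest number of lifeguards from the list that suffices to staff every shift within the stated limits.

12 slots to fill and no one can take more than 4, so at least ⌈12/4⌉ = 3 lifeguards are needed.
Any 3 lifeguards together have capacity at most 4+3+3 = 10 < 12 slots, so 3 can never suffice.
Ferraro, Mendoza, Chen, and Wu alone can cover everything: Tue evening→Ferraro+Mendoza, Wed morning→Mendoza+Chen, Wed afternoon→Mendoza+Wu, Wed evening→Chen, Thu morning→Mendoza+Chen, Thu afternoon→Ferraro+Wu, Thu evening→Ferraro.

4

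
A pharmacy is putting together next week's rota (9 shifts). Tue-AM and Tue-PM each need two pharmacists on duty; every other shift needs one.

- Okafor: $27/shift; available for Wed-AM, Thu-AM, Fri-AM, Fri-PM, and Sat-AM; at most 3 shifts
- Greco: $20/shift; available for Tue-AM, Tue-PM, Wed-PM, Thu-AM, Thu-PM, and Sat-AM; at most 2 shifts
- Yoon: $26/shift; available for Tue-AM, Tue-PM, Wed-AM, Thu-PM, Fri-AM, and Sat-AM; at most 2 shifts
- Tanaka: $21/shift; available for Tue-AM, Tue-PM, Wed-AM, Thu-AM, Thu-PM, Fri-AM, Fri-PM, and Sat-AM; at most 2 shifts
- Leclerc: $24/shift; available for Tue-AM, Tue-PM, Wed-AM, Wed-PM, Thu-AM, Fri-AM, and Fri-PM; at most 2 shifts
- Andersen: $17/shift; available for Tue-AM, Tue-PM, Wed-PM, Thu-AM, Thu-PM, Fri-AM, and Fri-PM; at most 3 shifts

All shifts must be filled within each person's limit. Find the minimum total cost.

Picking the cheapest available pharmacist for each shift independently would cost $200, but that ignores the shift limits.
An optimal schedule: Tue-AM→Leclerc+Yoon, Tue-PM→Leclerc+Yoon, Wed-AM→Tanaka, Wed-PM→Andersen, Thu-AM→Greco, Thu-PM→Andersen, Fri-AM→Tanaka, Fri-PM→Andersen, Sat-AM→Greco.
Total: 24 + 26 + 24 + 26 + 21 + 17 + 20 + 17 + 21 + 17 + 20 = $233.

$233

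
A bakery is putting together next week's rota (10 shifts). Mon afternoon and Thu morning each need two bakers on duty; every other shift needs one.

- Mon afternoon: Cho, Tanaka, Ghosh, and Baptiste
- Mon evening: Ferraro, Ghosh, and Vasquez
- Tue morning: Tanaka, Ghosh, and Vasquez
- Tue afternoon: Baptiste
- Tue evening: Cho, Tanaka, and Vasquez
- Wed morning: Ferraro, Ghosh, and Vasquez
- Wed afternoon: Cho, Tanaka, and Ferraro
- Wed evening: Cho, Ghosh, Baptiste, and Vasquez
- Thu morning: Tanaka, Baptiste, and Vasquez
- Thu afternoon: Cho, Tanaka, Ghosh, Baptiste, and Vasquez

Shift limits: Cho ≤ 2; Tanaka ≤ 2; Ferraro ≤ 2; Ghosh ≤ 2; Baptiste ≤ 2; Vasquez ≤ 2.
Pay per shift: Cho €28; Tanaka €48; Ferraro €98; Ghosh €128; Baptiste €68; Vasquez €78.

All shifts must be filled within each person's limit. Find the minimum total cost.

€896

Tue afternoon can only be covered by Baptiste, so that assignment is forced.
Picking the cheapest available baker for each shift independently would cost €576, but that ignores the shift limits.
An optimal schedule: Mon afternoon→Ghosh+Baptiste, Mon evening→Ferraro, Tue morning→Tanaka, Tue afternoon→Baptiste, Tue evening→Cho, Wed morning→Ferraro, Wed afternoon→Cho, Wed evening→Ghosh, Thu morning→Tanaka+Vasquez, Thu afternoon→Vasquez.
Total: 128 + 68 + 98 + 48 + 68 + 28 + 98 + 28 + 128 + 48 + 78 + 78 = €896.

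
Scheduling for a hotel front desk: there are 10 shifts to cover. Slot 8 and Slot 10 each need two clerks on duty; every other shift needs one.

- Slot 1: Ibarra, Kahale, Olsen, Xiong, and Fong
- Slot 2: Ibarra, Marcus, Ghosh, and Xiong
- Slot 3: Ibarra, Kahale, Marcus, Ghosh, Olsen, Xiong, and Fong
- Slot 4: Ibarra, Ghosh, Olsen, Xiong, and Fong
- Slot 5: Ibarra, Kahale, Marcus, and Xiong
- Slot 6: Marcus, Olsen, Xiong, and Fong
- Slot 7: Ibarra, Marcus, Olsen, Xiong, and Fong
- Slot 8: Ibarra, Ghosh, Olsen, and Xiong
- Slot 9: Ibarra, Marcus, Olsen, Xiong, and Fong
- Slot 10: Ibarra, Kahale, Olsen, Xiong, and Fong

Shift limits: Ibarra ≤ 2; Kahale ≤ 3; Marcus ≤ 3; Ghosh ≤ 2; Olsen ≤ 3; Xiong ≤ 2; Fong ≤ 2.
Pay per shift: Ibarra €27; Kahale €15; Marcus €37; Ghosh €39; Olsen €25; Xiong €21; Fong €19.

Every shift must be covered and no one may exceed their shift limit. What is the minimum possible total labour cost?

Picking the cheapest available clerk for each shift independently would cost €222, but that ignores the shift limits.
An optimal schedule: Slot 1→Kahale, Slot 2→Xiong, Slot 3→Kahale, Slot 4→Fong, Slot 5→Kahale, Slot 6→Fong, Slot 7→Xiong, Slot 8→Olsen+Ibarra, Slot 9→Olsen, Slot 10→Olsen+Ibarra.
Total: 15 + 21 + 15 + 19 + 15 + 19 + 21 + 25 + 27 + 25 + 25 + 27 = €254.

€254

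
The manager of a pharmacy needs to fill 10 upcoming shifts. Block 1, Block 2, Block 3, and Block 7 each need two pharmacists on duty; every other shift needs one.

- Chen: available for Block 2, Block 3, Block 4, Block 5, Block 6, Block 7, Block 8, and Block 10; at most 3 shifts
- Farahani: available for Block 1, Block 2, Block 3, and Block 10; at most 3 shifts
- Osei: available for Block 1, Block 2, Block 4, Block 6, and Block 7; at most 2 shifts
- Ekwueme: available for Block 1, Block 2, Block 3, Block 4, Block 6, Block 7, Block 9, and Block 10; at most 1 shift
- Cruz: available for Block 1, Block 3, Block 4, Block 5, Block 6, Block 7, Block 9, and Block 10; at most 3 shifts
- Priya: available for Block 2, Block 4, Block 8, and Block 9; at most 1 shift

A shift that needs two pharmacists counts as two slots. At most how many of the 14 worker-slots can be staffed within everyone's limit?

13

Total capacity across all pharmacists is 3+3+2+1+3+1 = 13, and 14 slots are needed, so at most 13 can be filled.
An assignment achieving 13: Block 1→Farahani+Osei, Block 2→Farahani+Priya, Block 3→Chen+Farahani, Block 4→Cruz, Block 5→Chen, Block 6→Osei, Block 7→Cruz, Block 8→Chen, Block 9→Ekwueme, Block 10→Cruz.
Loads: Chen 3/3, Farahani 3/3, Osei 2/2, Ekwueme 1/1, Cruz 3/3, Priya 1/1.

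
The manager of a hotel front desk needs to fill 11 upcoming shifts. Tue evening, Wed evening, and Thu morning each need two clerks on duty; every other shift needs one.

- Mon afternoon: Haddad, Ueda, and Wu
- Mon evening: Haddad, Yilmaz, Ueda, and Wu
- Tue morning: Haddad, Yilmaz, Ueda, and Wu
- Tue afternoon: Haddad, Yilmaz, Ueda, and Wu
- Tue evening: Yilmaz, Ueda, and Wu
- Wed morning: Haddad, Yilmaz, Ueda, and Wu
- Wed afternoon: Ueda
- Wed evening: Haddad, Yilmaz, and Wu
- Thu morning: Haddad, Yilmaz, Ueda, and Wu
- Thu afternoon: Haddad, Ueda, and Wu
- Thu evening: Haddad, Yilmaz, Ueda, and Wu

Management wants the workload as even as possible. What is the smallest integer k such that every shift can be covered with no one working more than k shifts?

4

With 4 clerks and 14 worker-slots to fill, someone must work at least ⌈14/4⌉ = 4 shifts, so k ≥ 4.
k = 4 works: Mon afternoon→Haddad, Mon evening→Haddad, Tue morning→Yilmaz, Tue afternoon→Yilmaz, Tue evening→Yilmaz+Ueda, Wed morning→Ueda, Wed afternoon→Ueda, Wed evening→Haddad+Yilmaz, Thu morning→Ueda+Wu, Thu afternoon→Haddad, Thu evening→Wu.
Loads: Haddad 4, Yilmaz 4, Ueda 4, Wu 2 — all ≤ 4.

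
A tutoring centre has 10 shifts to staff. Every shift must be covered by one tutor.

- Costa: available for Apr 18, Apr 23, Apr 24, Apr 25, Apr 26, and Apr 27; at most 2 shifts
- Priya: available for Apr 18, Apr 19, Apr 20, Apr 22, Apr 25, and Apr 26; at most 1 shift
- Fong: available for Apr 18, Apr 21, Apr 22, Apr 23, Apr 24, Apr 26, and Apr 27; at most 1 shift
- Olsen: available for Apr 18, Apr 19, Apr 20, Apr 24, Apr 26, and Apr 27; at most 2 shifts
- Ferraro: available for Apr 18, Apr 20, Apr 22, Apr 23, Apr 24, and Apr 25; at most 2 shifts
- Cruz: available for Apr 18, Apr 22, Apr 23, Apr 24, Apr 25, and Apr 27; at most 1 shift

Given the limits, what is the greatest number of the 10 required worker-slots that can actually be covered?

Total capacity across all tutors is 2+1+1+2+2+1 = 9, and 10 slots are needed, so at most 9 can be filled.
An assignment achieving 9: Apr 19→Priya, Apr 20→Olsen, Apr 21→Fong, Apr 22→Ferraro, Apr 23→Costa, Apr 24→Ferraro, Apr 25→Costa, Apr 26→Olsen, Apr 27→Cruz.
Loads: Costa 2/2, Priya 1/1, Fong 1/1, Olsen 2/2, Ferraro 2/2, Cruz 1/1.

9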